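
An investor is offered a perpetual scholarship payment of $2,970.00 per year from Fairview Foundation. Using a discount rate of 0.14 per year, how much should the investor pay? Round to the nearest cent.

Level perpetuity: PV = C / r = $2,970.00 / 0.14 = $21,214.29

$21214.29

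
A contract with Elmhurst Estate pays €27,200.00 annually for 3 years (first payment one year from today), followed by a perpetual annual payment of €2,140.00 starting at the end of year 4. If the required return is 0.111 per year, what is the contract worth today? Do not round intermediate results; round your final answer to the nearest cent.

€80412.42

PV of 3-year annuity: €27,200.00 × [1 − (1+0.111)^−3] / 0.111 = 66353.60514
Perpetuity value at year 3: €2,140.00 / 0.111 = 19279.27928
PV of perpetuity: 19279.27928 / (1+0.111)^3 = 14058.81182
Total PV = 66353.60514 + 14058.81182 = 80412.41695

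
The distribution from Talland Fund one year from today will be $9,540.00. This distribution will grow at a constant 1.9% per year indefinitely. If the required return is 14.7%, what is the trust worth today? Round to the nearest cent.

$74531.25

Growing perpetuity: P = D₁ / (r − g) = $9,540.0000 / (0.147 − 0.019) = $74,531.25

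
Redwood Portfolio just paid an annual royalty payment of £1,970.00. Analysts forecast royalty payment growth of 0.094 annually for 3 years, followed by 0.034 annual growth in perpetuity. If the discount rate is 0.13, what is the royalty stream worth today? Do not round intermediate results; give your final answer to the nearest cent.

£24795.86

D_1 = 2155.18000
D_2 = 2357.76692
D_3 = 2579.39701
Terminal value at year 3: TV = D_3×(1+g_2)/(r−g_2) = 2667.09651/0.096 = 27782.25530
P_0 = D_1/(1+r)^1 + D_2/(1+r)^2 + D_3/(1+r)^3 + TV/(1+r)^3
    = 1907.23894 + 1846.47734 + 1787.65152 + 19254.49654 = 24795.86434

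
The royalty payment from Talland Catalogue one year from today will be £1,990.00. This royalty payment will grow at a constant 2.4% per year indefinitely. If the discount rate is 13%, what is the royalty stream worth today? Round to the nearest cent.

£18773.58

Growing perpetuity: P = D₁ / (r − g) = £1,990.0000 / (0.13 − 0.024) = £18,773.58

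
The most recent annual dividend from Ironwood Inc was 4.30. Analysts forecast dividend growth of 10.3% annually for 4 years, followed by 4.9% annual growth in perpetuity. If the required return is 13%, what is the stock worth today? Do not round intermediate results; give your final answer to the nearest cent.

66.75

D_1 = 4.74290
D_2 = 5.23142
D_3 = 5.77025
D_4 = 6.36459
Terminal value at year 4: TV = D_4×(1+g_2)/(r−g_2) = 6.67646/0.081 = 82.42538
P_0 = D_1/(1+r)^1 + D_2/(1+r)^2 + D_3/(1+r)^3 + D_4/(1+r)^4 + TV/(1+r)^4
    = 4.19726 + 4.09697 + 3.99908 + 3.90352 + 50.55303 = 66.74985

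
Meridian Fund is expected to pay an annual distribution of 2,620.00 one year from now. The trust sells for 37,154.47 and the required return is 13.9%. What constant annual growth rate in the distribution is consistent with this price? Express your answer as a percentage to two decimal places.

6.85%

P = D₁/(r−g) ⇒ g = r − D₁/P = 0.139 − 2,620.00/37,154.47 = 0.068484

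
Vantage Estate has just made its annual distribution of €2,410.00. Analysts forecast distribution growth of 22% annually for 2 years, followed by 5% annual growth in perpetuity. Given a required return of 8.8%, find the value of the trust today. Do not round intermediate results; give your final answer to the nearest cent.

D_1 = 2940.20000
D_2 = 3587.04400
Terminal value at year 2: TV = D_2×(1+g_2)/(r−g_2) = 3766.39620/0.038 = 99115.68947
P_0 = D_1/(1+r)^1 + D_2/(1+r)^2 + TV/(1+r)^2
    = 2702.38971 + 3030.25316 + 83730.67950 = 89463.32237

€89463.32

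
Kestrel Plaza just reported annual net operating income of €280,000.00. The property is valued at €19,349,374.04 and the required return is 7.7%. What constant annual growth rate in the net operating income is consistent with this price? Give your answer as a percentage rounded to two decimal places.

6.16%

P = D₀(1+g)/(r−g) ⇒ P(r−g) = D₀(1+g) ⇒ g(P+D₀) = P·r − D₀
g = (P·r − D₀)/(P + D₀) = (€19,349,374.04×0.077 − €280,000.00) / (€19,349,374.04 + €280,000.00) = 0.061637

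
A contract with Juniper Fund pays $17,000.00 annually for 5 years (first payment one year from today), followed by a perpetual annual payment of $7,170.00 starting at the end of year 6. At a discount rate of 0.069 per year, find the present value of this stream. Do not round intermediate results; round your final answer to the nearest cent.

$144326.13

PV of 5-year annuity: $17,000.00 × [1 − (1+0.069)^−5] / 0.069 = 69890.38713
Perpetuity value at year 5: $7,170.00 / 0.069 = 103913.04348
PV of perpetuity: 103913.04348 / (1+0.069)^5 = 74435.74491
Total PV = 69890.38713 + 74435.74491 = 144326.13203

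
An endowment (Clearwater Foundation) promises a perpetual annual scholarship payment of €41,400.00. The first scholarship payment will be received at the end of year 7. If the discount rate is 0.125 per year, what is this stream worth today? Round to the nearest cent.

Value at end of year 6: C / r = €41,400.00 / 0.125 = €331,200.0000
Discount to today: PV = €331,200.0000 / (1 + 0.125)^6 = €331,200.0000 / 2.027287 = €163,371.09

€163371.09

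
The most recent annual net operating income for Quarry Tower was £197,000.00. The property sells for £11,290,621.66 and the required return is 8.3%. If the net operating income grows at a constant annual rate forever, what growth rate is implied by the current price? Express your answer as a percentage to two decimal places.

P = D₀(1+g)/(r−g) ⇒ P(r−g) = D₀(1+g) ⇒ g(P+D₀) = P·r − D₀
g = (P·r − D₀)/(P + D₀) = (£11,290,621.66×0.083 − £197,000.00) / (£11,290,621.66 + £197,000.00) = 0.064428

6.44%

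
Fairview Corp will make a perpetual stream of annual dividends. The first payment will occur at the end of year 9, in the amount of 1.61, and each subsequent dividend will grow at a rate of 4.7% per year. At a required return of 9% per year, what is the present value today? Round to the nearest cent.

Value at end of year 8: C₁ / (r − g) = 1.61 / (0.09 − 0.047) = 37.4419
Discount to today: PV = 37.4419 / (1 + 0.09)^8 = 37.4419 / 1.992563 = 18.79

18.79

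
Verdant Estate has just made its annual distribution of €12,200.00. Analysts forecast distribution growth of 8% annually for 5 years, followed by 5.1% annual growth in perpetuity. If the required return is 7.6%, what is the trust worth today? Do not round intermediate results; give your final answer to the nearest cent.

€584176.06

D_1 = 13176.00000
D_2 = 14230.08000
D_3 = 15368.48640
D_4 = 16597.96531
D_5 = 17925.80254
Terminal value at year 5: TV = D_5×(1+g_2)/(r−g_2) = 18840.01847/0.025 = 753600.73865
P_0 = D_1/(1+r)^1 + D_2/(1+r)^2 + D_3/(1+r)^3 + D_4/(1+r)^4 + D_5/(1+r)^5 + TV/(1+r)^5
    = 12245.35316 + 12290.87492 + 12336.56590 + 12382.42674 + 12428.45807 + 522492.37725 = 584176.05604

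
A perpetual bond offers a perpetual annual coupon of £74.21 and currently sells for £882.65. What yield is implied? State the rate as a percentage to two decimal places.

8.41%

P = C/r ⇒ r = C/P = £74.21/£882.65 = 0.084076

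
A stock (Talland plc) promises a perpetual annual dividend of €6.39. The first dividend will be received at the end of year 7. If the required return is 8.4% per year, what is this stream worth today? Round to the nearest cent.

Value at end of year 6: C / r = €6.39 / 0.084 = €76.0714
Discount to today: PV = €76.0714 / (1 + 0.084)^6 = €76.0714 / 1.622466 = €46.89

€46.89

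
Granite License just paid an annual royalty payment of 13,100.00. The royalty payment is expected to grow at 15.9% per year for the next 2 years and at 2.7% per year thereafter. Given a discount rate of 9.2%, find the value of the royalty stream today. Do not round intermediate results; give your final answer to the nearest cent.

261818.39

D_1 = 15182.90000
D_2 = 17596.98110
Terminal value at year 2: TV = D_2×(1+g_2)/(r−g_2) = 18072.09959/0.065 = 278032.30138
P_0 = D_1/(1+r)^1 + D_2/(1+r)^2 + TV/(1+r)^2
    = 13903.75458 + 14756.82377 + 233157.81557 = 261818.39391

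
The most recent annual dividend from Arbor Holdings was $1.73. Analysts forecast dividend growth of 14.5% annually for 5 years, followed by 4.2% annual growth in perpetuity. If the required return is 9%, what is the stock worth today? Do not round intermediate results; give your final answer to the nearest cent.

D_1 = 1.98085
D_2 = 2.26807
D_3 = 2.59694
D_4 = 2.97350
D_5 = 3.40466
Terminal value at year 5: TV = D_5×(1+g_2)/(r−g_2) = 3.54765/0.048 = 73.90946
P_0 = D_1/(1+r)^1 + D_2/(1+r)^2 + D_3/(1+r)^3 + D_4/(1+r)^4 + D_5/(1+r)^5 + TV/(1+r)^5
    = 1.81729 + 1.90899 + 2.00532 + 2.10650 + 2.21279 + 48.03608 = 58.08698

$58.09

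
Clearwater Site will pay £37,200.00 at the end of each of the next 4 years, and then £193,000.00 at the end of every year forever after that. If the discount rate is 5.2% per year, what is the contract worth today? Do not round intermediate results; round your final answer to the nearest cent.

PV of 4-year annuity: £37,200.00 × [1 − (1+0.052)^−4] / 0.052 = 131298.83024
Perpetuity value at year 4: £193,000.00 / 0.052 = 3711538.46154
PV of perpetuity: 3711538.46154 / (1+0.052)^4 = 3030337.54123
Total PV = 131298.83024 + 3030337.54123 = 3161636.37146

£3161636.37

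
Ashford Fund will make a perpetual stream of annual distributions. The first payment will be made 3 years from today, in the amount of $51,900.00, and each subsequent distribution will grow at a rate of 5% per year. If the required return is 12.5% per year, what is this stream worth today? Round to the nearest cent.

Value at end of year 2: C₁ / (r − g) = $51,900.00 / (0.125 − 0.05) = $692,000.0000
Discount to today: PV = $692,000.0000 / (1 + 0.125)^2 = $692,000.0000 / 1.265625 = $546,765.43

$546765.43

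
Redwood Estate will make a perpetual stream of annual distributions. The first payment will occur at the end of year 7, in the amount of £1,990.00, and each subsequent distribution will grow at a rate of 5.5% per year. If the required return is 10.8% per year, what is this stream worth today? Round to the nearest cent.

£20292.64

Value at end of year 6: C₁ / (r − g) = £1,990.00 / (0.108 − 0.055) = £37,547.1698
Discount to today: PV = £37,547.1698 / (1 + 0.108)^6 = £37,547.1698 / 1.850285 = £20,292.64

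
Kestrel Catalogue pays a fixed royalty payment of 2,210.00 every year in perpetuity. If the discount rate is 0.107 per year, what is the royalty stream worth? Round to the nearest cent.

20654.21

Level perpetuity: PV = C / r = 2,210.00 / 0.107 = 20,654.21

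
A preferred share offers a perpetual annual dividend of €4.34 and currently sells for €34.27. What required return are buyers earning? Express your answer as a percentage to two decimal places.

12.66%

P = C/r ⇒ r = C/P = €4.34/€34.27 = 0.126641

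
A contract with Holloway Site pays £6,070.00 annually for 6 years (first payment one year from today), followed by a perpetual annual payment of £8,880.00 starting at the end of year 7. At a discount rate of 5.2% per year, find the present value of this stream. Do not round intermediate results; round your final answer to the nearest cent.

£156597.31

PV of 6-year annuity: £6,070.00 × [1 − (1+0.052)^−6] / 0.052 = 30613.36941
Perpetuity value at year 6: £8,880.00 / 0.052 = 170769.23077
PV of perpetuity: 170769.23077 / (1+0.052)^6 = 125983.93912
Total PV = 30613.36941 + 125983.93912 = 156597.30852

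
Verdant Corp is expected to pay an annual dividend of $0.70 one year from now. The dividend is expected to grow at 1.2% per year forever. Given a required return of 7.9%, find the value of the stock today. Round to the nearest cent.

$10.45

Growing perpetuity: P = D₁ / (r − g) = $0.7000 / (0.079 − 0.012) = $10.45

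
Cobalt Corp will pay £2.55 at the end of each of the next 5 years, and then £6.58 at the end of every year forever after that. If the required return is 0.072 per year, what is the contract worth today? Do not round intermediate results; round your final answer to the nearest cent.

£74.95

PV of 5-year annuity: £2.55 × [1 − (1+0.072)^−5] / 0.072 = 10.39975
Perpetuity value at year 5: £6.58 / 0.072 = 91.38889
PV of perpetuity: 91.38889 / (1+0.072)^5 = 64.55345
Total PV = 10.39975 + 64.55345 = 74.95320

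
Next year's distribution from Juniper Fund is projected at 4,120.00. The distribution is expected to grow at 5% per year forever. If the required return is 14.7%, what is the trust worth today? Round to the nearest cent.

Growing perpetuity: P = D₁ / (r − g) = 4,120.0000 / (0.147 − 0.05) = 42,474.23

42474.23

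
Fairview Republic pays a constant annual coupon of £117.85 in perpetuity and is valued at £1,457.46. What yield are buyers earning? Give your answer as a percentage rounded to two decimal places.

P = C/r ⇒ r = C/P = £117.85/£1,457.46 = 0.080860

8.09%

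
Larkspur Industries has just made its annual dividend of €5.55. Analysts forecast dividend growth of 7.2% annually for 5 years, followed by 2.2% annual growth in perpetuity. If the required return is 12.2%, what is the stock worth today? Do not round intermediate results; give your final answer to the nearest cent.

€69.41

D_1 = 5.94960
D_2 = 6.37797
D_3 = 6.83719
D_4 = 7.32946
D_5 = 7.85718
Terminal value at year 5: TV = D_5×(1+g_2)/(r−g_2) = 8.03004/0.1 = 80.30042
P_0 = D_1/(1+r)^1 + D_2/(1+r)^2 + D_3/(1+r)^3 + D_4/(1+r)^4 + D_5/(1+r)^5 + TV/(1+r)^5
    = 5.30267 + 5.06637 + 4.84060 + 4.62488 + 4.41878 + 45.15996 = 69.41326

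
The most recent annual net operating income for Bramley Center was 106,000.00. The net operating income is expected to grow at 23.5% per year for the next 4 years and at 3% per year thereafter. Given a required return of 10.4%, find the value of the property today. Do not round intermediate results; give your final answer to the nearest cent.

2876094.04

D_1 = 130910.00000
D_2 = 161673.85000
D_3 = 199667.20475
D_4 = 246588.99787
Terminal value at year 4: TV = D_4×(1+g_2)/(r−g_2) = 253986.66780/0.074 = 3432252.26760
P_0 = D_1/(1+r)^1 + D_2/(1+r)^2 + D_3/(1+r)^3 + D_4/(1+r)^4 + TV/(1+r)^4
    = 118577.89855 + 132648.28325 + 148388.25165 + 165995.91556 + 2310483.68959 = 2876094.03861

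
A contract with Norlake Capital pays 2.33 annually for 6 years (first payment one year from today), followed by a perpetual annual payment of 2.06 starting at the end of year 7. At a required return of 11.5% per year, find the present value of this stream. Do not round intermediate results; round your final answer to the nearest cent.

PV of 6-year annuity: 2.33 × [1 − (1+0.115)^−6] / 0.115 = 9.71679
Perpetuity value at year 6: 2.06 / 0.115 = 17.91304
PV of perpetuity: 17.91304 / (1+0.115)^6 = 9.32224
Total PV = 9.71679 + 9.32224 = 19.03902

19.04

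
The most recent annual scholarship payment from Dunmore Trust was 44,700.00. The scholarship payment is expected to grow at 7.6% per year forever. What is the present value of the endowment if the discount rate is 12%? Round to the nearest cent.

D₁ = D₀ × (1 + g) = 44,700.00 × 1.076 = 48,097.2000
Growing perpetuity: P = D₁ / (r − g) = 48,097.2000 / (0.12 − 0.076) = 1,093,118.18

1093118.18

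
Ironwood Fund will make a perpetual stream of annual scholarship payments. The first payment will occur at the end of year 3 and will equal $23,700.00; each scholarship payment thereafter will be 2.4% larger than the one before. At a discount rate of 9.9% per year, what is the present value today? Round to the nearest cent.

Value at end of year 2: C₁ / (r − g) = $23,700.00 / (0.099 − 0.024) = $316,000.0000
Discount to today: PV = $316,000.0000 / (1 + 0.099)^2 = $316,000.0000 / 1.207801 = $261,632.50

$261632.50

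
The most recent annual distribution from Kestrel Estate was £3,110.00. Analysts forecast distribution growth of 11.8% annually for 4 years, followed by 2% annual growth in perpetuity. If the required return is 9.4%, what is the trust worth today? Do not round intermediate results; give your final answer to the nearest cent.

D_1 = 3476.98000
D_2 = 3887.26364
D_3 = 4345.96075
D_4 = 4858.78412
Terminal value at year 4: TV = D_4×(1+g_2)/(r−g_2) = 4955.95980/0.074 = 66972.42973
P_0 = D_1/(1+r)^1 + D_2/(1+r)^2 + D_3/(1+r)^3 + D_4/(1+r)^4 + TV/(1+r)^4
    = 3178.22669 + 3247.95013 + 3319.20315 + 3392.01930 + 46754.86068 = 59892.25996

£59892.26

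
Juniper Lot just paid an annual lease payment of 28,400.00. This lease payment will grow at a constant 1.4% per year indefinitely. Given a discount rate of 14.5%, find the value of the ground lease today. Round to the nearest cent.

219829.01

D₁ = D₀ × (1 + g) = 28,400.00 × 1.014 = 28,797.6000
Growing perpetuity: P = D₁ / (r − g) = 28,797.6000 / (0.145 − 0.014) = 219,829.01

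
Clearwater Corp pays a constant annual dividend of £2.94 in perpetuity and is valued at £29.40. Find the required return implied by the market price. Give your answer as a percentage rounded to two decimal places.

P = C/r ⇒ r = C/P = £2.94/£29.40 = 0.100000

10.00%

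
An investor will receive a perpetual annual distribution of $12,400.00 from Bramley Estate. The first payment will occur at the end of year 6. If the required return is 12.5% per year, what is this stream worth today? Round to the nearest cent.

$55048.95

Value at end of year 5: C / r = $12,400.00 / 0.125 = $99,200.0000
Discount to today: PV = $99,200.0000 / (1 + 0.125)^5 = $99,200.0000 / 1.802032 = $55,048.95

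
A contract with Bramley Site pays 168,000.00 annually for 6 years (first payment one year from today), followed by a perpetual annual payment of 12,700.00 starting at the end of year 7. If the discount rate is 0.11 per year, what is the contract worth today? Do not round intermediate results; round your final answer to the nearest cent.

772457.07

PV of 6-year annuity: 168,000.00 × [1 − (1+0.11)^−6] / 0.11 = 710730.35943
Perpetuity value at year 6: 12,700.00 / 0.11 = 115454.54545
PV of perpetuity: 115454.54545 / (1+0.11)^6 = 61726.71471
Total PV = 710730.35943 + 61726.71471 = 772457.07414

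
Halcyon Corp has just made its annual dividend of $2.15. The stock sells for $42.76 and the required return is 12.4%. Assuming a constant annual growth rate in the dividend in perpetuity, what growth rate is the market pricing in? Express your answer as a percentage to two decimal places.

P = D₀(1+g)/(r−g) ⇒ P(r−g) = D₀(1+g) ⇒ g(P+D₀) = P·r − D₀
g = (P·r − D₀)/(P + D₀) = ($42.76×0.124 − $2.15) / ($42.76 + $2.15) = 0.070190

7.02%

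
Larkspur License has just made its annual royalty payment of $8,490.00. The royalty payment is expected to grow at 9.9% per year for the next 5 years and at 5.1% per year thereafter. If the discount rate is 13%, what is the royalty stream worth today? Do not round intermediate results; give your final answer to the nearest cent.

D_1 = 9330.51000
D_2 = 10254.23049
D_3 = 11269.39931
D_4 = 12385.06984
D_5 = 13611.19175
Terminal value at year 5: TV = D_5×(1+g_2)/(r−g_2) = 14305.36253/0.079 = 181080.53840
P_0 = D_1/(1+r)^1 + D_2/(1+r)^2 + D_3/(1+r)^3 + D_4/(1+r)^4 + D_5/(1+r)^5 + TV/(1+r)^5
    = 8257.08850 + 8030.56660 + 7810.25902 + 7595.99528 + 7387.60957 + 98283.26143 = 137364.78039

$137364.78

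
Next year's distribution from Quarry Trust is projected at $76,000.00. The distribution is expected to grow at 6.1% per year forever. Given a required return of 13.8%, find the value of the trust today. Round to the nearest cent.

$987012.99

Growing perpetuity: P = D₁ / (r − g) = $76,000.0000 / (0.138 − 0.061) = $987,012.99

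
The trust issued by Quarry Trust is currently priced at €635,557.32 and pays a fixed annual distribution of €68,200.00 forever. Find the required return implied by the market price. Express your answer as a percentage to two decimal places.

10.73%

P = C/r ⇒ r = C/P = €68,200.00/€635,557.32 = 0.107307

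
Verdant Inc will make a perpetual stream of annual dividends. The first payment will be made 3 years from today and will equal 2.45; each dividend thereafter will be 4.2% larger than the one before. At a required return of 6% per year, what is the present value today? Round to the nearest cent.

121.14

Value at end of year 2: C₁ / (r − g) = 2.45 / (0.06 − 0.042) = 136.1111
Discount to today: PV = 136.1111 / (1 + 0.06)^2 = 136.1111 / 1.123600 = 121.14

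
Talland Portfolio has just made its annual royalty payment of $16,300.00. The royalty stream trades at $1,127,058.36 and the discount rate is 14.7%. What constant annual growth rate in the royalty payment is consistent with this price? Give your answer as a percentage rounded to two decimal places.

P = D₀(1+g)/(r−g) ⇒ P(r−g) = D₀(1+g) ⇒ g(P+D₀) = P·r − D₀
g = (P·r − D₀)/(P + D₀) = ($1,127,058.36×0.147 − $16,300.00) / ($1,127,058.36 + $16,300.00) = 0.130648

13.06%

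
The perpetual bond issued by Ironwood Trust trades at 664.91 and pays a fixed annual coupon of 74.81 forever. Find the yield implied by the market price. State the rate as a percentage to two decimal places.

11.25%

P = C/r ⇒ r = C/P = 74.81/664.91 = 0.112511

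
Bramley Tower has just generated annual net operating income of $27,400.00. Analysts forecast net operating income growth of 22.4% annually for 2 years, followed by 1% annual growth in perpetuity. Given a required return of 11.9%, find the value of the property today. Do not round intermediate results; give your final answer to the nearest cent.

$366526.64

D_1 = 33537.60000
D_2 = 41050.02240
Terminal value at year 2: TV = D_2×(1+g_2)/(r−g_2) = 41460.52262/0.109 = 380371.76719
P_0 = D_1/(1+r)^1 + D_2/(1+r)^2 + TV/(1+r)^2
    = 29971.04558 + 32783.34208 + 303772.25228 = 366526.63994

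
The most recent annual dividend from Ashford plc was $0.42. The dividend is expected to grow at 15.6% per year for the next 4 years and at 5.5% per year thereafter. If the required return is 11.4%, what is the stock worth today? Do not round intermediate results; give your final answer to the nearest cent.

D_1 = 0.48552
D_2 = 0.56126
D_3 = 0.64882
D_4 = 0.75003
Terminal value at year 4: TV = D_4×(1+g_2)/(r−g_2) = 0.79129/0.059 = 13.41161
P_0 = D_1/(1+r)^1 + D_2/(1+r)^2 + D_3/(1+r)^3 + D_4/(1+r)^4 + TV/(1+r)^4
    = 0.43583 + 0.45227 + 0.46932 + 0.48701 + 8.70844 = 10.55287

$10.55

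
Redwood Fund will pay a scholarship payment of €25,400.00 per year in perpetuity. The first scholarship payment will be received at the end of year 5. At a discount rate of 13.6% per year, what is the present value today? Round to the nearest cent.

€112145.40

Value at end of year 4: C / r = €25,400.00 / 0.136 = €186,764.7059
Discount to today: PV = €186,764.7059 / (1 + 0.136)^4 = €186,764.7059 / 1.665380 = €112,145.40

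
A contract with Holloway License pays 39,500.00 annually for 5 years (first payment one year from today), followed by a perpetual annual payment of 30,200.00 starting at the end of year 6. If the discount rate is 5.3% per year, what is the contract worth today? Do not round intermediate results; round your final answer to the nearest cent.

609743.72

PV of 5-year annuity: 39,500.00 × [1 − (1+0.053)^−5] / 0.053 = 169605.36717
Perpetuity value at year 5: 30,200.00 / 0.053 = 569811.32075
PV of perpetuity: 569811.32075 / (1+0.053)^5 = 440138.35649
Total PV = 169605.36717 + 440138.35649 = 609743.72366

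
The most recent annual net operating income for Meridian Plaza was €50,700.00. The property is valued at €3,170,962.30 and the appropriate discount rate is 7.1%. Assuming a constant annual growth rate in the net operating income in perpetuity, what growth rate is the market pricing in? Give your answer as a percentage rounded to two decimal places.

P = D₀(1+g)/(r−g) ⇒ P(r−g) = D₀(1+g) ⇒ g(P+D₀) = P·r − D₀
g = (P·r − D₀)/(P + D₀) = (€3,170,962.30×0.071 − €50,700.00) / (€3,170,962.30 + €50,700.00) = 0.054145

5.41%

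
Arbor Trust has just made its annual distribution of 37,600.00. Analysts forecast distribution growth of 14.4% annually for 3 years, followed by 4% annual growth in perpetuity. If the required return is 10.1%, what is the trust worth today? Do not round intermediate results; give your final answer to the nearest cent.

D_1 = 43014.40000
D_2 = 49208.47360
D_3 = 56294.49380
Terminal value at year 3: TV = D_3×(1+g_2)/(r−g_2) = 58546.27355/0.061 = 959774.97624
P_0 = D_1/(1+r)^1 + D_2/(1+r)^2 + D_3/(1+r)^3 + TV/(1+r)^3
    = 39068.48320 + 40594.31860 + 42179.74612 + 719130.09777 = 840972.64569

840972.65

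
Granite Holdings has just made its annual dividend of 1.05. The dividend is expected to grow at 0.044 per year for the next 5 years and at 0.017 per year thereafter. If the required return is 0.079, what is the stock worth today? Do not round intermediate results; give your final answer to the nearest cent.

D_1 = 1.09620
D_2 = 1.14443
D_3 = 1.19479
D_4 = 1.24736
D_5 = 1.30224
Terminal value at year 5: TV = D_5×(1+g_2)/(r−g_2) = 1.32438/0.062 = 21.36097
P_0 = D_1/(1+r)^1 + D_2/(1+r)^2 + D_3/(1+r)^3 + D_4/(1+r)^4 + D_5/(1+r)^5 + TV/(1+r)^5
    = 1.01594 + 0.98299 + 0.95110 + 0.92025 + 0.89040 + 14.60541 = 19.36609

19.37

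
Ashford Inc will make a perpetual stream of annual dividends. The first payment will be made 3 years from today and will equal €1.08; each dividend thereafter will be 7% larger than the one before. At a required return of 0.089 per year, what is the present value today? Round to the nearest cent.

Value at end of year 2: C₁ / (r − g) = €1.08 / (0.089 − 0.07) = €56.8421
Discount to today: PV = €56.8421 / (1 + 0.089)^2 = €56.8421 / 1.185921 = €47.93

€47.93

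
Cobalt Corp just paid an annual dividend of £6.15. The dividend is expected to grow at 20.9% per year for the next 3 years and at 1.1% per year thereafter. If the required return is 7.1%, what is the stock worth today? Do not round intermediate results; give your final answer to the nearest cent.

£172.69

D_1 = 7.43535
D_2 = 8.98934
D_3 = 10.86811
Terminal value at year 3: TV = D_3×(1+g_2)/(r−g_2) = 10.98766/0.06 = 183.12765
P_0 = D_1/(1+r)^1 + D_2/(1+r)^2 + D_3/(1+r)^3 + TV/(1+r)^3
    = 6.94244 + 7.83698 + 8.84679 + 149.06837 = 172.69458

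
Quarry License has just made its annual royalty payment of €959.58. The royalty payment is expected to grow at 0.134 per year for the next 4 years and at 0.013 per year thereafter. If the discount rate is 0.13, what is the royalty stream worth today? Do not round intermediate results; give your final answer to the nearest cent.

€12298.83

D_1 = 1088.16372
D_2 = 1233.97766
D_3 = 1399.33066
D_4 = 1586.84097
Terminal value at year 4: TV = D_4×(1+g_2)/(r−g_2) = 1607.46991/0.117 = 13739.05903
P_0 = D_1/(1+r)^1 + D_2/(1+r)^2 + D_3/(1+r)^3 + D_4/(1+r)^4 + TV/(1+r)^4
    = 962.97674 + 966.38551 + 969.80634 + 973.23929 + 8426.42220 = 12298.83009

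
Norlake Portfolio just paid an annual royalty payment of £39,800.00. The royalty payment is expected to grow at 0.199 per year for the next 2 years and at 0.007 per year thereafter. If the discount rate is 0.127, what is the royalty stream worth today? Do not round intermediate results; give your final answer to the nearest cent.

D_1 = 47720.20000
D_2 = 57216.51980
Terminal value at year 2: TV = D_2×(1+g_2)/(r−g_2) = 57617.03544/0.12 = 480141.96199
P_0 = D_1/(1+r)^1 + D_2/(1+r)^2 + TV/(1+r)^2
    = 42342.67968 + 45047.80207 + 378026.13907 = 465416.62082

£465416.62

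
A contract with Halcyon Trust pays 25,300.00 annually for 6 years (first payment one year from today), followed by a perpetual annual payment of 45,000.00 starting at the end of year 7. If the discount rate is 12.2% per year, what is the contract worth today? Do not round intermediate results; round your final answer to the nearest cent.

288314.45

PV of 6-year annuity: 25,300.00 × [1 − (1+0.122)^−6] / 0.122 = 103432.06225
Perpetuity value at year 6: 45,000.00 / 0.122 = 368852.45902
PV of perpetuity: 368852.45902 / (1+0.122)^6 = 184882.38782
Total PV = 103432.06225 + 184882.38782 = 288314.45007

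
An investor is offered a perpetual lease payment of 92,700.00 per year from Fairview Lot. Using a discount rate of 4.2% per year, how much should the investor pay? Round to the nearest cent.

Level perpetuity: PV = C / r = 92,700.00 / 0.042 = 2,207,142.86

2207142.86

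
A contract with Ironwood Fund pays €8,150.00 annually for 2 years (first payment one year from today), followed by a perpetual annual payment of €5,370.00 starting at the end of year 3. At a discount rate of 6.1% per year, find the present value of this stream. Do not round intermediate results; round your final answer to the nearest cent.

PV of 2-year annuity: €8,150.00 × [1 − (1+0.061)^−2] / 0.061 = 14921.23714
Perpetuity value at year 2: €5,370.00 / 0.061 = 88032.78689
PV of perpetuity: 88032.78689 / (1+0.061)^2 = 78201.24781
Total PV = 14921.23714 + 78201.24781 = 93122.48495

€93122.48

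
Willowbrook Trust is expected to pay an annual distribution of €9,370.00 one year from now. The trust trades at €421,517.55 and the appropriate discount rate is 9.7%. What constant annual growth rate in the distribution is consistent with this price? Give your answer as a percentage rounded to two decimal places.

7.48%

P = D₁/(r−g) ⇒ g = r − D₁/P = 0.097 − €9,370.00/€421,517.55 = 0.074771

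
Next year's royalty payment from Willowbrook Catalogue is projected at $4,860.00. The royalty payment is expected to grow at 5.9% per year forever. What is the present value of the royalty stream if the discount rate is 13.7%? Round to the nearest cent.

Growing perpetuity: P = D₁ / (r − g) = $4,860.0000 / (0.137 − 0.059) = $62,307.69

$62307.69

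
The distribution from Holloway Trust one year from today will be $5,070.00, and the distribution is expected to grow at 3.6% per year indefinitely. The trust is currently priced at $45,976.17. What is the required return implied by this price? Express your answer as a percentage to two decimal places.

14.63%

P = D₁/(r − g) ⇒ r = D₁/P + g = $5,070.0000/$45,976.17 + 0.036 = 0.110275 + 0.036 = 0.146275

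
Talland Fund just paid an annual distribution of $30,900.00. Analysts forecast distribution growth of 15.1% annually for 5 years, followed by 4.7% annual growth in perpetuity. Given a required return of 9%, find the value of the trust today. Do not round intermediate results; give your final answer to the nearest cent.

D_1 = 35565.90000
D_2 = 40936.35090
D_3 = 47117.73989
D_4 = 54232.51861
D_5 = 62421.62892
Terminal value at year 5: TV = D_5×(1+g_2)/(r−g_2) = 65355.44548/0.043 = 1519894.08088
P_0 = D_1/(1+r)^1 + D_2/(1+r)^2 + D_3/(1+r)^3 + D_4/(1+r)^4 + D_5/(1+r)^5 + TV/(1+r)^5
    = 32629.26606 + 34455.30755 + 36383.54036 + 38419.68344 + 40569.77582 + 987826.86701 = 1170284.44023

$1170284.44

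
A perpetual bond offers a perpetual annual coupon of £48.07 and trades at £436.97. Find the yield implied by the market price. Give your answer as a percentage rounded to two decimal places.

11.00%

P = C/r ⇒ r = C/P = £48.07/£436.97 = 0.110008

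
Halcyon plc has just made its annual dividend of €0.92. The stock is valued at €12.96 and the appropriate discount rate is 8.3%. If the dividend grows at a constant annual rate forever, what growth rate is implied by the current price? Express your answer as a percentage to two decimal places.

1.12%

P = D₀(1+g)/(r−g) ⇒ P(r−g) = D₀(1+g) ⇒ g(P+D₀) = P·r − D₀
g = (P·r − D₀)/(P + D₀) = (€12.96×0.083 − €0.92) / (€12.96 + €0.92) = 0.011216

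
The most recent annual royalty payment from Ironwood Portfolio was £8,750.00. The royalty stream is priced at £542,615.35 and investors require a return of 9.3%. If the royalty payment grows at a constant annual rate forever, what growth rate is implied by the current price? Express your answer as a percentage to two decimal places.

7.57%

P = D₀(1+g)/(r−g) ⇒ P(r−g) = D₀(1+g) ⇒ g(P+D₀) = P·r − D₀
g = (P·r − D₀)/(P + D₀) = (£542,615.35×0.093 − £8,750.00) / (£542,615.35 + £8,750.00) = 0.075654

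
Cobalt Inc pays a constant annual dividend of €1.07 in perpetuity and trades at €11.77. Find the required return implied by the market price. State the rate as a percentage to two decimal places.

9.09%

P = C/r ⇒ r = C/P = €1.07/€11.77 = 0.090909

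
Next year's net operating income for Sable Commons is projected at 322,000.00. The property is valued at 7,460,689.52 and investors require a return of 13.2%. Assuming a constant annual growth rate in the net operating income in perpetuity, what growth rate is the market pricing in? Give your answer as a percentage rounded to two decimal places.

P = D₁/(r−g) ⇒ g = r − D₁/P = 0.132 − 322,000.00/7,460,689.52 = 0.088840

8.88%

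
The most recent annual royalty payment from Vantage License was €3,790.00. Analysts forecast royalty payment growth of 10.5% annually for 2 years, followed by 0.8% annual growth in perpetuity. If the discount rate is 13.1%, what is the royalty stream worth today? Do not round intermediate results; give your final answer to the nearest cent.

D_1 = 4187.95000
D_2 = 4627.68475
Terminal value at year 2: TV = D_2×(1+g_2)/(r−g_2) = 4664.70623/0.123 = 37924.44088
P_0 = D_1/(1+r)^1 + D_2/(1+r)^2 + TV/(1+r)^2
    = 3702.87356 + 3617.75003 + 29647.90271 = 36968.52631

€36968.53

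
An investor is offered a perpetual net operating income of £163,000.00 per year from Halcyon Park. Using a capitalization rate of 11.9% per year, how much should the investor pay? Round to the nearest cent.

£1369747.90

Level perpetuity: PV = C / r = £163,000.00 / 0.119 = £1,369,747.90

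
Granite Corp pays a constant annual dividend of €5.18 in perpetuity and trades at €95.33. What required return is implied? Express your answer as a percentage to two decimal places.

P = C/r ⇒ r = C/P = €5.18/€95.33 = 0.054338

5.43%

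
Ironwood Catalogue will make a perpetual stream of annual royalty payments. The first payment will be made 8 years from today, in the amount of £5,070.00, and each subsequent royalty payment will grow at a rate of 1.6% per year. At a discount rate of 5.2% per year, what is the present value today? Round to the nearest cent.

£98763.23

Value at end of year 7: C₁ / (r − g) = £5,070.00 / (0.052 − 0.016) = £140,833.3333
Discount to today: PV = £140,833.3333 / (1 + 0.052)^7 = £140,833.3333 / 1.425969 = £98,763.23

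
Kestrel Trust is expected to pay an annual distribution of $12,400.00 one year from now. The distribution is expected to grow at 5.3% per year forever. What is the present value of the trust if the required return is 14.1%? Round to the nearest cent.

Growing perpetuity: P = D₁ / (r − g) = $12,400.0000 / (0.141 − 0.053) = $140,909.09

$140909.09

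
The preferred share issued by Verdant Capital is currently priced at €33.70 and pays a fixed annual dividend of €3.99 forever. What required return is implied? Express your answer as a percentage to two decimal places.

P = C/r ⇒ r = C/P = €3.99/€33.70 = 0.118398

11.84%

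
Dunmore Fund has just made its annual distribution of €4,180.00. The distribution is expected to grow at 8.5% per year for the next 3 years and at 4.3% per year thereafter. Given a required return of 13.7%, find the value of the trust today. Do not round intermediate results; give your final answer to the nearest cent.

€51730.85

D_1 = 4535.30000
D_2 = 4920.80050
D_3 = 5339.06854
Terminal value at year 3: TV = D_3×(1+g_2)/(r−g_2) = 5568.64849/0.094 = 59240.94138
P_0 = D_1/(1+r)^1 + D_2/(1+r)^2 + D_3/(1+r)^3 + TV/(1+r)^3
    = 3988.83026 + 3806.40354 + 3632.32000 + 40303.29534 = 51730.84914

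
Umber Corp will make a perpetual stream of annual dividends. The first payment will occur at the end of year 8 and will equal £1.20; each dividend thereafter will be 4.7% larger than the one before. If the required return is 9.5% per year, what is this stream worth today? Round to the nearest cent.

£13.24

Value at end of year 7: C₁ / (r − g) = £1.20 / (0.095 − 0.047) = £25.0000
Discount to today: PV = £25.0000 / (1 + 0.095)^7 = £25.0000 / 1.887552 = £13.24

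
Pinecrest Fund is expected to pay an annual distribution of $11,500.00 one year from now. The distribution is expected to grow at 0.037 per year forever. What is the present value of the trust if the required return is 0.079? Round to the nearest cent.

$273809.52

Growing perpetuity: P = D₁ / (r − g) = $11,500.0000 / (0.079 − 0.037) = $273,809.52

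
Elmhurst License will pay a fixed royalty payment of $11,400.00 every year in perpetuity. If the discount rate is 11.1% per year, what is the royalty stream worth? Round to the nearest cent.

Level perpetuity: PV = C / r = $11,400.00 / 0.111 = $102,702.70

$102702.70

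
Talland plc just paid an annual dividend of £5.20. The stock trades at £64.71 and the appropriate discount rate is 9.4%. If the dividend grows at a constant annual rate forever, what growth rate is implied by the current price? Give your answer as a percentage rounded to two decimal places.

1.26%

P = D₀(1+g)/(r−g) ⇒ P(r−g) = D₀(1+g) ⇒ g(P+D₀) = P·r − D₀
g = (P·r − D₀)/(P + D₀) = (£64.71×0.094 − £5.20) / (£64.71 + £5.20) = 0.012627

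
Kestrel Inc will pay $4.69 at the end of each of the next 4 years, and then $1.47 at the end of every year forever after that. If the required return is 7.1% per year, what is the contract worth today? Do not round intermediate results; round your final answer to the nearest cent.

$31.59

PV of 4-year annuity: $4.69 × [1 − (1+0.071)^−4] / 0.071 = 15.85022
Perpetuity value at year 4: $1.47 / 0.071 = 20.70423
PV of perpetuity: 20.70423 / (1+0.071)^4 = 15.73624
Total PV = 15.85022 + 15.73624 = 31.58647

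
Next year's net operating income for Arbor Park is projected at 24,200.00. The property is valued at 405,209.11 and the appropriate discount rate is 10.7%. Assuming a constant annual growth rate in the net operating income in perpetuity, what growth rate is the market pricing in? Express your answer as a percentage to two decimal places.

P = D₁/(r−g) ⇒ g = r − D₁/P = 0.107 − 24,200.00/405,209.11 = 0.047278

4.73%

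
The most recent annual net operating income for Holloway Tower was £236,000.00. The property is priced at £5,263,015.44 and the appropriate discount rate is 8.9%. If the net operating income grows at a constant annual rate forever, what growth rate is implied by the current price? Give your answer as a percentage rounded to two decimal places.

4.23%

P = D₀(1+g)/(r−g) ⇒ P(r−g) = D₀(1+g) ⇒ g(P+D₀) = P·r − D₀
g = (P·r − D₀)/(P + D₀) = (£5,263,015.44×0.089 − £236,000.00) / (£5,263,015.44 + £236,000.00) = 0.042264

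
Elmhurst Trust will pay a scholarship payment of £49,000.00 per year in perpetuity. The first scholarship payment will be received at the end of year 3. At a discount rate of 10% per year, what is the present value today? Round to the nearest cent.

Value at end of year 2: C / r = £49,000.00 / 0.1 = £490,000.0000
Discount to today: PV = £490,000.0000 / (1 + 0.1)^2 = £490,000.0000 / 1.210000 = £404,958.68

£404958.68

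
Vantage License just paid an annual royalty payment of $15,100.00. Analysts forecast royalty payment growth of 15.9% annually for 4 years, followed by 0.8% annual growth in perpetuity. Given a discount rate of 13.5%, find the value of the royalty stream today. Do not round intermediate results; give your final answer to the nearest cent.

D_1 = 17500.90000
D_2 = 20283.54310
D_3 = 23508.62645
D_4 = 27246.49806
Terminal value at year 4: TV = D_4×(1+g_2)/(r−g_2) = 27464.47004/0.127 = 216255.66963
P_0 = D_1/(1+r)^1 + D_2/(1+r)^2 + D_3/(1+r)^3 + D_4/(1+r)^4 + TV/(1+r)^4
    = 15419.29515 + 15745.34192 + 16078.28307 + 16418.26439 + 130311.89375 = 193973.07829

$193973.08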